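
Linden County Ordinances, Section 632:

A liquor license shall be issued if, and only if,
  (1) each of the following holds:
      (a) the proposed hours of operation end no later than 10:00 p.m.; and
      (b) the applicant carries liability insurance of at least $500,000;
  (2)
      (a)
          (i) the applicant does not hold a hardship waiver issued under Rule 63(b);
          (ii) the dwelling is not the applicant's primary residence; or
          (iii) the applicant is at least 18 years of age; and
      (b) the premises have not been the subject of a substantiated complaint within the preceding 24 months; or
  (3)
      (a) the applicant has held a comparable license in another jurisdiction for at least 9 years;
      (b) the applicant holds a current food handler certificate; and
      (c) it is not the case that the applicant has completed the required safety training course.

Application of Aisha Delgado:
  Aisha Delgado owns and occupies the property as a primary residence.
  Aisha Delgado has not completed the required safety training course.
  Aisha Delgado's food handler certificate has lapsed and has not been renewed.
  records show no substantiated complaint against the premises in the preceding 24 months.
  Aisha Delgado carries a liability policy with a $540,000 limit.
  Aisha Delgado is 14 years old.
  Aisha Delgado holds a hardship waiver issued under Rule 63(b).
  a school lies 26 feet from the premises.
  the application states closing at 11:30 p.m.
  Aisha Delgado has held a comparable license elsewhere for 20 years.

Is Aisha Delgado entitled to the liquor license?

No — denied.

(a) closes by 10 p.m. — fails.
(b) insurance ≥ $500,000 — met.
So (1) is not satisfied (F AND T).
(i) not (hardship waiver) — not satisfied.
(ii) not (primary residence) — fails.
(iii) age ≥ 18 — not met.
So (a) is not satisfied (F OR F OR F).
(b) no complaint in 24 mo. — met.
So (2) is not satisfied (F AND T).
(a) prior license ≥ 9 yr — met.
(b) food handler cert. — not satisfied.
(c) not (safety training) — satisfied.
So (3) is not satisfied (T AND F AND T).
Overall: F OR F OR F → false.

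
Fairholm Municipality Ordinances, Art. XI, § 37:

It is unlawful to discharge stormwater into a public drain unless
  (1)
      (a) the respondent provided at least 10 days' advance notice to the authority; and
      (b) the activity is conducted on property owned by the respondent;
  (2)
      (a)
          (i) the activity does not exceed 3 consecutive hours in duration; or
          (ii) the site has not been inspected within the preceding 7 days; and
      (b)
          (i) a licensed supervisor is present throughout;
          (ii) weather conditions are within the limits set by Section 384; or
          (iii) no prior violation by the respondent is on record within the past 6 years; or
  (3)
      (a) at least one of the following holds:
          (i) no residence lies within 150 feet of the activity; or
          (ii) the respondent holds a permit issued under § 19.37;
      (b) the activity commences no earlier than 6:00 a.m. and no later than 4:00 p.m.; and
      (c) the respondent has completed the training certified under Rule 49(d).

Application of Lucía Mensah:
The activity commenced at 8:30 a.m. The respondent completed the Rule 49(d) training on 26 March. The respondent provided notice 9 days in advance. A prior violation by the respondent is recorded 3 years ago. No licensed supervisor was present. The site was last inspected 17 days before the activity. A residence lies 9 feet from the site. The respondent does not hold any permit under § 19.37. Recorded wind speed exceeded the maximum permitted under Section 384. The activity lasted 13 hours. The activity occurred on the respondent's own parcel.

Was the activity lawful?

(a) ≥10 days' notice — not met.
(b) own property — satisfied.
(1): F AND T → false.
(i) ≤ 3 hrs duration — not satisfied.
(ii) not (site inspected) — satisfied.
(a): F OR T → true.
(i) supervisor present — fails.
(ii) weather ok — not met.
(iii) no prior violation — not satisfied.
(b): F OR F OR F → false.
(2) = T AND F = false.
(i) no residence in 150 ft — not satisfied.
(ii) holds permit — fails.
(a) = F OR F = false.
(b) start within hours — met.
(c) training certified — holds.
(3): F AND T AND T → false.
Overall: F OR F OR F → false.

No — unlawful.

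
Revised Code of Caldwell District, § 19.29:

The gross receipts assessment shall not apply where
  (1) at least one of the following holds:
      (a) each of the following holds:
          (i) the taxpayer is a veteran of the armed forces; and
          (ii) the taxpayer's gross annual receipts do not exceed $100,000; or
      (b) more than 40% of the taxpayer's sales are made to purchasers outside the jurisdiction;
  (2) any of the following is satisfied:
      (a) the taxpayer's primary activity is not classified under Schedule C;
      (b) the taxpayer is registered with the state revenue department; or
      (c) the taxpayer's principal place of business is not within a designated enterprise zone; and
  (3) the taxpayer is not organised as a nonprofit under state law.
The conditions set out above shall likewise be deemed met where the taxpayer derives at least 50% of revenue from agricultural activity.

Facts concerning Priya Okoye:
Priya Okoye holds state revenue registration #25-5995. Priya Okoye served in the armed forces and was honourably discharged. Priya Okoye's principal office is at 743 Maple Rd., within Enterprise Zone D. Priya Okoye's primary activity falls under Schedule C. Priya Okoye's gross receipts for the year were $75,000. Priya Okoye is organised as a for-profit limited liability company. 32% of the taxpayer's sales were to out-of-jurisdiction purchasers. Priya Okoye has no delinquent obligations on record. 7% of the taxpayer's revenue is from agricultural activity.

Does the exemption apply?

(i) veteran — holds.
(ii) receipts ≤ $100,000 — holds.
So (a) is satisfied (T AND T).
(b) >40% out-of-jur. sales — not satisfied.
(1) = T OR F = true.
(a) not (Schedule C activity) — not satisfied.
(b) state-registered — satisfied.
(c) not (in enterprise zone) — fails.
(2) = F OR T OR F = true.
(3) not (nonprofit) — satisfied.
Overall: T AND T AND T → true.
Exception (≥50% agricultural) — not satisfied.
Result: main true OR exception false → true.

Yes — exempt.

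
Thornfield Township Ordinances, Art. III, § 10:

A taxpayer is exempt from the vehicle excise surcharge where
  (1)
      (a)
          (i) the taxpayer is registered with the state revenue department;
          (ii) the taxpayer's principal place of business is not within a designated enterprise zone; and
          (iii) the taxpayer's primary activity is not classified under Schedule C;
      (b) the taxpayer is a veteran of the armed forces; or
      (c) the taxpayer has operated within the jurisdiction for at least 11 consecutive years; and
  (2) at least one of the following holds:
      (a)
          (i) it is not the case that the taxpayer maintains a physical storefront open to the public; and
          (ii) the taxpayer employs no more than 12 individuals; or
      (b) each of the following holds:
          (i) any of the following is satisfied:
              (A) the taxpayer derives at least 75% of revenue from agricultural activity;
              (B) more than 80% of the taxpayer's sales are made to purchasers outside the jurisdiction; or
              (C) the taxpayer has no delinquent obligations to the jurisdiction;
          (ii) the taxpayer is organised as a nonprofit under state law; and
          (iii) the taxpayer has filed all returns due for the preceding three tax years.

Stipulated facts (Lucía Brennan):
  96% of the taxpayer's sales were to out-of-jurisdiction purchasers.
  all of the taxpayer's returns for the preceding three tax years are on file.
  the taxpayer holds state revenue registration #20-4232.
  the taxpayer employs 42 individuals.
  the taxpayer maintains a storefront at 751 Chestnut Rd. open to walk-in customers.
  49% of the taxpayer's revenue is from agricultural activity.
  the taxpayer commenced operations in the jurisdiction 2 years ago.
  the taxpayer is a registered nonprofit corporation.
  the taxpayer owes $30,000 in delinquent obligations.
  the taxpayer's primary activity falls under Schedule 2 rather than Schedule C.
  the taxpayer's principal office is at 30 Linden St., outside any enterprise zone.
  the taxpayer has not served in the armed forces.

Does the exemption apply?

Yes — exempt.

(i) state-registered — holds.
(ii) not (in enterprise zone) — holds.
(iii) not (Schedule C activity) — holds.
(a) = T AND T AND T = true.
(b) veteran — not satisfied.
(c) ≥ 11 yrs in jurisdiction — not satisfied.
(1) = T OR F OR F = true.
(i) not (has storefront) — fails.
(ii) ≤ 12 employees — not satisfied.
(a): F AND F → false.
(A) ≥75% agricultural — not met.
(B) >80% out-of-jur. sales — satisfied.
(C) no delinquency — not satisfied.
(i) = F OR T OR F = true.
(ii) nonprofit — satisfied.
(iii) returns current — met.
(b): T AND T AND T → true.
(2) = F OR T = true.
Overall: T AND T → true.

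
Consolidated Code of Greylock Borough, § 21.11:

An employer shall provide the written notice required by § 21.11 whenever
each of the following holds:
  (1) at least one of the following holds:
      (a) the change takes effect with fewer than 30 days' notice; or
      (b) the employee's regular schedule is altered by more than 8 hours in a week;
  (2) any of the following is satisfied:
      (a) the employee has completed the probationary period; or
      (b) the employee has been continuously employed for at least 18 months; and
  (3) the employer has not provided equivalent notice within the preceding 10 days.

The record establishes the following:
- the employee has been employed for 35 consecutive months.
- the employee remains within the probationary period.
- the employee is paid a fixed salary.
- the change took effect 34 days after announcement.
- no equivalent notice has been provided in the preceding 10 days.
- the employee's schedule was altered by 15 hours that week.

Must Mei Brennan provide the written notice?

Yes — required.

(a) < 30 days' notice — fails.
(b) schedule shift > 8h — satisfied.
So (1) is satisfied (F OR T).
(a) past probation — not satisfied.
(b) tenure ≥ 18 mo. — satisfied.
(2) = F OR T = true.
(3) no recent notice — met.
Overall = T AND T AND T = true.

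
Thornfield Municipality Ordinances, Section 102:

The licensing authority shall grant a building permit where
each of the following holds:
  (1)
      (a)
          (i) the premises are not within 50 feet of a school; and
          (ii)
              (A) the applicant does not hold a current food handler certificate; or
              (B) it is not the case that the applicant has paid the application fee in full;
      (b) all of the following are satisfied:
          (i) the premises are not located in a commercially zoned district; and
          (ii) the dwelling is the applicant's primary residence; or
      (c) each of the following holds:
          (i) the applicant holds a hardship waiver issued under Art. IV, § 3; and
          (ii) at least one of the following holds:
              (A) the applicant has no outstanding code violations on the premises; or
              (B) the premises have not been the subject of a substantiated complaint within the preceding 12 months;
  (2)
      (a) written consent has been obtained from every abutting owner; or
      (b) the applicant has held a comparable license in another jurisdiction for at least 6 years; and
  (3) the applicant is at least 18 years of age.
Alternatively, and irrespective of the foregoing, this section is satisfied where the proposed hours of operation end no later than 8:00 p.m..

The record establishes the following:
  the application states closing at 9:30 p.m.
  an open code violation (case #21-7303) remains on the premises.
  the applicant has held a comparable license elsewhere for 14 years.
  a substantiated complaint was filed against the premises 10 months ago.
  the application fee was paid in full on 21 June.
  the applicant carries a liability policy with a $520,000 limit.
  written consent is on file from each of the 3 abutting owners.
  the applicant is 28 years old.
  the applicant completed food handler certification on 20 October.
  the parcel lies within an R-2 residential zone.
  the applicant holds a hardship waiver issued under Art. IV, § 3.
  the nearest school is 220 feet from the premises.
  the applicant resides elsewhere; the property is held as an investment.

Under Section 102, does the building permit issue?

No — denied.

(i) ≥50 ft from school — met.
(A) not (food handler cert.) — not satisfied.
(B) not (fee paid) — not satisfied.
So (ii) is not satisfied (F OR F).
(a): T AND F → false.
(i) not (commercially zoned) — holds.
(ii) primary residence — not satisfied.
So (b) is not satisfied (T AND F).
(i) hardship waiver — satisfied.
(A) no code violations — not satisfied.
(B) no complaint in 12 mo. — not satisfied.
(ii): F OR F → false.
So (c) is not satisfied (T AND F).
(1) = F OR F OR F = false.
(a) all abutters consent — met.
(b) prior license ≥ 6 yr — met.
So (2) is satisfied (T OR T).
(3) age ≥ 18 — met.
Overall: F AND T AND T → false.
Exception (closes by 8 p.m.) — not satisfied.
Result: main false OR exception false → false.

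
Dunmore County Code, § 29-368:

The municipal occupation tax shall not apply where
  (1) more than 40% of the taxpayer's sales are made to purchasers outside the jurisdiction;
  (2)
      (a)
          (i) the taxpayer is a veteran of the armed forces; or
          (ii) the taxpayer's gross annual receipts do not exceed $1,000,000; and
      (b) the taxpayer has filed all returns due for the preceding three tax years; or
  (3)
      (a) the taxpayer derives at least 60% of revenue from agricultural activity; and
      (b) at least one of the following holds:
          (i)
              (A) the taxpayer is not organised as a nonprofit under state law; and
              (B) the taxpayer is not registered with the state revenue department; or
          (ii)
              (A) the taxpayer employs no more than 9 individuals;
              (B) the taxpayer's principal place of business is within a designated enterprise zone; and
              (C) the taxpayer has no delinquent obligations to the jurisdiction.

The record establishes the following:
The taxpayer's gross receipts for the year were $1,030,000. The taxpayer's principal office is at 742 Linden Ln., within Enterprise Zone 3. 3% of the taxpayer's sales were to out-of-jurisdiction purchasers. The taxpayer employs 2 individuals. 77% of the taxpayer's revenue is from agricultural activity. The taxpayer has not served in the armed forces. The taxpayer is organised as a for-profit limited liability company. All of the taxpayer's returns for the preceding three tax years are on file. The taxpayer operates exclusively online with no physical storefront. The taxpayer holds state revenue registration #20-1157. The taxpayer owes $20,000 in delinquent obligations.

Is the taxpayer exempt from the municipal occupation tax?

(1) >40% out-of-jur. sales — fails.
(i) veteran — not satisfied.
(ii) receipts ≤ $1,000,000 — fails.
So (a) is not satisfied (F OR F).
(b) returns current — holds.
So (2) is not satisfied (F AND T).
(a) ≥60% agricultural — satisfied.
(A) not (nonprofit) — satisfied.
(B) not (state-registered) — not satisfied.
So (i) is not satisfied (T AND F).
(A) ≤ 9 employees — met.
(B) in enterprise zone — satisfied.
(C) no delinquency — not satisfied.
(ii): T AND T AND F → false.
(b): F OR F → false.
So (3) is not satisfied (T AND F).
Overall: F OR F OR F → false.

No — not exempt.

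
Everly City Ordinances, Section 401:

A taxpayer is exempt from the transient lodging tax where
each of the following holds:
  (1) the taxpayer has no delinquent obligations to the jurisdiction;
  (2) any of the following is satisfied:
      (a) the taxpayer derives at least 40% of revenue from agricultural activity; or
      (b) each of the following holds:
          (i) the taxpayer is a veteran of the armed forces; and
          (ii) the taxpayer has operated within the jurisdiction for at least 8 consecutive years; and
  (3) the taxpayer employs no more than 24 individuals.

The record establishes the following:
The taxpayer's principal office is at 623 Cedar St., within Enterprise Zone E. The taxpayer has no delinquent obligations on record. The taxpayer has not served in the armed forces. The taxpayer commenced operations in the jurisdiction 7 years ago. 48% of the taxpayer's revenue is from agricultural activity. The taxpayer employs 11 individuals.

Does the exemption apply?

(1) no delinquency — met.
(a) ≥40% agricultural — satisfied.
(i) veteran — not satisfied.
(ii) ≥ 8 yrs in jurisdiction — not met.
So (b) is not satisfied (F AND F).
(2): T OR F → true.
(3) ≤ 24 employees — met.
So Overall is satisfied (T AND T AND T).

Yes — exempt.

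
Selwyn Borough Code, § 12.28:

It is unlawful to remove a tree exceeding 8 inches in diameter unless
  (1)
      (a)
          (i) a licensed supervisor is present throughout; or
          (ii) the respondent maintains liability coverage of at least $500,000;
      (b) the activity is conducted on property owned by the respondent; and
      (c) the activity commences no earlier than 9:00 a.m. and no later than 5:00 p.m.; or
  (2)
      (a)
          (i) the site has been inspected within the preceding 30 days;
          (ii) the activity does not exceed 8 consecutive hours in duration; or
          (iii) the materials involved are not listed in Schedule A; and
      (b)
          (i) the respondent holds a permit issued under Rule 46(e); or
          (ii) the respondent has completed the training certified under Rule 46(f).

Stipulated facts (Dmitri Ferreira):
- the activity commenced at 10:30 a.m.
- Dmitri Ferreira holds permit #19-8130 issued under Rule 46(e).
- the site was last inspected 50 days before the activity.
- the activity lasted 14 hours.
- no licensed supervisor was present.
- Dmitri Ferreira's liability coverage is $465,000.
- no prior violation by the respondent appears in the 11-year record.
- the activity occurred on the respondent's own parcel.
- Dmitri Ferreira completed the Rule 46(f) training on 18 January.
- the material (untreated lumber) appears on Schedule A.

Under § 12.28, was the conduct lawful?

(i) supervisor present — not met.
(ii) coverage ≥ $500,000 — fails.
(a): F OR F → false.
(b) own property — satisfied.
(c) start within hours — satisfied.
(1) = F AND T AND T = false.
(i) site inspected — not met.
(ii) ≤ 8 hrs duration — not met.
(iii) not (Schedule A material) — not met.
So (a) is not satisfied (F OR F OR F).
(i) holds permit — holds.
(ii) training certified — satisfied.
(b): T OR T → true.
(2) = F AND T = false.
So Overall is not satisfied (F OR F).

No — unlawful.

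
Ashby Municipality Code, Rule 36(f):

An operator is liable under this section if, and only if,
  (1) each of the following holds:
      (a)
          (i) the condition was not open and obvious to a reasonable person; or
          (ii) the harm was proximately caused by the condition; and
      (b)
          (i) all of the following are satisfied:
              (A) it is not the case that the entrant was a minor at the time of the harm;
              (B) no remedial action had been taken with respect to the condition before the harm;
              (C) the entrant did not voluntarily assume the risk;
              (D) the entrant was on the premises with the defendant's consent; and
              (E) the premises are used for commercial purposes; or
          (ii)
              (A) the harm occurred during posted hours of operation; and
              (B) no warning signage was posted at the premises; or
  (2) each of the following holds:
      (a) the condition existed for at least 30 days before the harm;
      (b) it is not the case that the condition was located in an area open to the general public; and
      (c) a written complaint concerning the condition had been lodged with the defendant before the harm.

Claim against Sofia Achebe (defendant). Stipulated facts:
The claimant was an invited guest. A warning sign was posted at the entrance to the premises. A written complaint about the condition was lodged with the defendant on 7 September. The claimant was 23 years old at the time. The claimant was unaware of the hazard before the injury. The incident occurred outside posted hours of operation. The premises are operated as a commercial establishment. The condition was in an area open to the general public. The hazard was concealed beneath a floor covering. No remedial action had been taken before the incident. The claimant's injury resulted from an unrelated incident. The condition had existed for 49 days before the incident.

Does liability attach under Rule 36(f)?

(i) not open/obvious — met.
(ii) proximate cause — fails.
So (a) is satisfied (T OR F).
(A) not (entrant a minor) — holds.
(B) no remedial action — holds.
(C) no assumed risk — met.
(D) consent to enter — met.
(E) commercial use — satisfied.
So (i) is satisfied (T AND T AND T AND T AND T).
(A) during posted hours — fails.
(B) no signage posted — fails.
(ii) = F AND F = false.
(b) = T OR F = true.
(1): T AND T → true.
(a) condition ≥30 days old — met.
(b) not (public area) — not met.
(c) complaint lodged — holds.
(2) = T AND F AND T = false.
Overall: T OR F → true.

Yes — liable.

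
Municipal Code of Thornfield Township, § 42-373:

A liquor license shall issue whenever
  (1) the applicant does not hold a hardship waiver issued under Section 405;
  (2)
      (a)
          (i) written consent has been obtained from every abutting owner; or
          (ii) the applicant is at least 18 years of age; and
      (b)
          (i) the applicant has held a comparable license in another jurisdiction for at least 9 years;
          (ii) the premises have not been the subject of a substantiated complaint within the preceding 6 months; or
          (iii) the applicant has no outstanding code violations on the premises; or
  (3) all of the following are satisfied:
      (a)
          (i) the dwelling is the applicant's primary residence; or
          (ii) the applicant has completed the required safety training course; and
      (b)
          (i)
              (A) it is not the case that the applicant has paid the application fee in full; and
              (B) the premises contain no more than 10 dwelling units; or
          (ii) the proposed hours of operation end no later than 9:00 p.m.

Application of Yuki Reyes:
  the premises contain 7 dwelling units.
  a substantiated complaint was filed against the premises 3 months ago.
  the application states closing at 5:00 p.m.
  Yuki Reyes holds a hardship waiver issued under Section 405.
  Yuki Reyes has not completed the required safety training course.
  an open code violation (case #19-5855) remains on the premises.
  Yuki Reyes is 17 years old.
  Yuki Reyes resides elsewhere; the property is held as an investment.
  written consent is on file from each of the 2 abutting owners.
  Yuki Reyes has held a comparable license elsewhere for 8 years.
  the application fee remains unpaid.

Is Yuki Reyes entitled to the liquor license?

(1) not (hardship waiver) — not met.
(i) all abutters consent — satisfied.
(ii) age ≥ 18 — not satisfied.
(a): T OR F → true.
(i) prior license ≥ 9 yr — not satisfied.
(ii) no complaint in 6 mo. — not met.
(iii) no code violations — not satisfied.
(b) = F OR F OR F = false.
So (2) is not satisfied (T AND F).
(i) primary residence — not satisfied.
(ii) safety training — not met.
(a): F OR F → false.
(A) not (fee paid) — satisfied.
(B) ≤ 10 units — met.
(i): T AND T → true.
(ii) closes by 9 p.m. — holds.
So (b) is satisfied (T OR T).
(3) = F AND T = false.
Overall = F OR F OR F = false.

No — denied.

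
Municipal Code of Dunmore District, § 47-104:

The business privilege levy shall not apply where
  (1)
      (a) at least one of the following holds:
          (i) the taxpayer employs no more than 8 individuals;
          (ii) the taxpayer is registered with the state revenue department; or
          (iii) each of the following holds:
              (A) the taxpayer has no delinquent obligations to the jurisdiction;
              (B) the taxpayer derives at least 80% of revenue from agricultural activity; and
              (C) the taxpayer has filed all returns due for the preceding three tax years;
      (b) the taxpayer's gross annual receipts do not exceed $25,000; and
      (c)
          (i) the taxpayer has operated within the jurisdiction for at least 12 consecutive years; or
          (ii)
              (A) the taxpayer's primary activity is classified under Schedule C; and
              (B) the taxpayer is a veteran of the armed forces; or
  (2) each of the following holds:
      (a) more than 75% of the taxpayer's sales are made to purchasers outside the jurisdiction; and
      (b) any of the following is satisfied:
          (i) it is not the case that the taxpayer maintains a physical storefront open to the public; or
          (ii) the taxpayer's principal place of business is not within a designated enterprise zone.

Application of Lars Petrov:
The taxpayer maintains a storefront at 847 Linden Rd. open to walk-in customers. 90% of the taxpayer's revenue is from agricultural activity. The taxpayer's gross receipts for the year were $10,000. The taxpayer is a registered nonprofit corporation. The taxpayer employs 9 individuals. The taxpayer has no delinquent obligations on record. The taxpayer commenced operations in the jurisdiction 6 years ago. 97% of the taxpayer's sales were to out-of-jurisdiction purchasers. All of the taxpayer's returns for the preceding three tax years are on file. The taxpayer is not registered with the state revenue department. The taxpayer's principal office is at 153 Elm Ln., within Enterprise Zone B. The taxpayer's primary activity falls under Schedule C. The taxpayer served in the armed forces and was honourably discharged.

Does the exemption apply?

Yes — exempt.

(i) ≤ 8 employees — fails.
(ii) state-registered — not satisfied.
(A) no delinquency — satisfied.
(B) ≥80% agricultural — met.
(C) returns current — holds.
So (iii) is satisfied (T AND T AND T).
(a): F OR F OR T → true.
(b) receipts ≤ $25,000 — satisfied.
(i) ≥ 12 yrs in jurisdiction — not met.
(A) Schedule C activity — holds.
(B) veteran — holds.
So (ii) is satisfied (T AND T).
(c) = F OR T = true.
So (1) is satisfied (T AND T AND T).
(a) >75% out-of-jur. sales — satisfied.
(i) not (has storefront) — not satisfied.
(ii) not (in enterprise zone) — not satisfied.
(b): F OR F → false.
(2): T AND F → false.
Overall: T OR F → true.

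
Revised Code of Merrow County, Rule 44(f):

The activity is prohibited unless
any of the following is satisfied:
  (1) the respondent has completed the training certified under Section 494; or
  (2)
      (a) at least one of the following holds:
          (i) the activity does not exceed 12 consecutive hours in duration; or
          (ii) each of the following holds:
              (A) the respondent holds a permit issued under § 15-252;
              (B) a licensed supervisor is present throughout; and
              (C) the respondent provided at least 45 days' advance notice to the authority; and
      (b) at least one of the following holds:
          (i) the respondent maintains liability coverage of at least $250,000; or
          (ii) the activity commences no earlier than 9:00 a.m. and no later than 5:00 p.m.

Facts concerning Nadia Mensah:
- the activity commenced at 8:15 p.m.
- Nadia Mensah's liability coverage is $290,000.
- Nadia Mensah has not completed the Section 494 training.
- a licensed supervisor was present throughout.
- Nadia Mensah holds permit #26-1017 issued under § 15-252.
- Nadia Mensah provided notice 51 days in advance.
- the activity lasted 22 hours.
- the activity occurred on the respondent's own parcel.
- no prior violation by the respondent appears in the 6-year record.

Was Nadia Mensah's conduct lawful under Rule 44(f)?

Yes — lawful.

(1) training certified — not satisfied.
(i) ≤ 12 hrs duration — fails.
(A) holds permit — met.
(B) supervisor present — satisfied.
(C) ≥45 days' notice — met.
(ii) = T AND T AND T = true.
(a) = F OR T = true.
(i) coverage ≥ $250,000 — satisfied.
(ii) start within hours — fails.
(b): T OR F → true.
(2): T AND T → true.
Overall: F OR T → true.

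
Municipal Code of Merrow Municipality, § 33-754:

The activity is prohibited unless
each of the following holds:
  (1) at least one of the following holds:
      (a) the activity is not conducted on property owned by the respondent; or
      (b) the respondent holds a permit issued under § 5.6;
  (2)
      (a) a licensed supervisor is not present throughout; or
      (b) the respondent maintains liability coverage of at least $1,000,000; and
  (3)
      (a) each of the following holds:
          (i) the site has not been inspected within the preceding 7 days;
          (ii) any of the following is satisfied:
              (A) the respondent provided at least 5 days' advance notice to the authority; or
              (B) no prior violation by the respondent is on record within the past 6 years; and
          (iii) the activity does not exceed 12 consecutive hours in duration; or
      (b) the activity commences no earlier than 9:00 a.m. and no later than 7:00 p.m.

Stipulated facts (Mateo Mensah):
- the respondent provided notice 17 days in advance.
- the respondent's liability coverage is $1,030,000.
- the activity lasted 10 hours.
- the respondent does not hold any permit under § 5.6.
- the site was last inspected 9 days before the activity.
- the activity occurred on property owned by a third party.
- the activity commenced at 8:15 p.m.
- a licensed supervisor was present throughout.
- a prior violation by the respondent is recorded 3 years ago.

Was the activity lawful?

Yes — lawful.

(a) not (own property) — met.
(b) holds permit — not satisfied.
(1) = T OR F = true.
(a) not (supervisor present) — not satisfied.
(b) coverage ≥ $1,000,000 — met.
(2): F OR T → true.
(i) not (site inspected) — satisfied.
(A) ≥5 days' notice — satisfied.
(B) no prior violation — not met.
(ii) = T OR F = true.
(iii) ≤ 12 hrs duration — holds.
So (a) is satisfied (T AND T AND T).
(b) start within hours — not met.
(3) = T OR F = true.
So Overall is satisfied (T AND T AND T).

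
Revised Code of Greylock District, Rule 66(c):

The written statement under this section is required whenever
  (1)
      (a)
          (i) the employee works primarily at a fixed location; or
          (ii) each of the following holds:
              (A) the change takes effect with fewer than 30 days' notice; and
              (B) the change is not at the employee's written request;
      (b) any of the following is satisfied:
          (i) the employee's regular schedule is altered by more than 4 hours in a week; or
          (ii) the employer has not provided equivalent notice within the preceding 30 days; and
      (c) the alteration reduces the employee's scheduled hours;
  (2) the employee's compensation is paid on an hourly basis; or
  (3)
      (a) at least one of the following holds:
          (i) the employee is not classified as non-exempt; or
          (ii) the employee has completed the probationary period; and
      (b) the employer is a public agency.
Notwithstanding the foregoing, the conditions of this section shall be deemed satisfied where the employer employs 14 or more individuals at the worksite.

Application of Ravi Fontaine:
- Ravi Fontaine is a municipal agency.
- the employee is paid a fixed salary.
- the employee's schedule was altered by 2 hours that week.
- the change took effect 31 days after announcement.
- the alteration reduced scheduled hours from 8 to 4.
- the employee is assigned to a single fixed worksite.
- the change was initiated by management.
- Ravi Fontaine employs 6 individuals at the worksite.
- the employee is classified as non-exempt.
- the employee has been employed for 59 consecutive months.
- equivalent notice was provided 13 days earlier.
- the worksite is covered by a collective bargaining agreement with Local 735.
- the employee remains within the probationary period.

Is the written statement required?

(i) fixed location — satisfied.
(A) < 30 days' notice — not met.
(B) not employee-requested — met.
(ii) = F AND T = false.
So (a) is satisfied (T OR F).
(i) schedule shift > 4h — not met.
(ii) no recent notice — not met.
(b): F OR F → false.
(c) hours reduced — satisfied.
(1) = T AND F AND T = false.
(2) hourly-paid — not satisfied.
(i) not (non-exempt) — fails.
(ii) past probation — fails.
(a): F OR F → false.
(b) public agency — holds.
(3) = F AND T = false.
So Overall is not satisfied (F OR F OR F).
Exception (≥ 14 at site) — not satisfied.
Result: main false OR exception false → false.

No — not required.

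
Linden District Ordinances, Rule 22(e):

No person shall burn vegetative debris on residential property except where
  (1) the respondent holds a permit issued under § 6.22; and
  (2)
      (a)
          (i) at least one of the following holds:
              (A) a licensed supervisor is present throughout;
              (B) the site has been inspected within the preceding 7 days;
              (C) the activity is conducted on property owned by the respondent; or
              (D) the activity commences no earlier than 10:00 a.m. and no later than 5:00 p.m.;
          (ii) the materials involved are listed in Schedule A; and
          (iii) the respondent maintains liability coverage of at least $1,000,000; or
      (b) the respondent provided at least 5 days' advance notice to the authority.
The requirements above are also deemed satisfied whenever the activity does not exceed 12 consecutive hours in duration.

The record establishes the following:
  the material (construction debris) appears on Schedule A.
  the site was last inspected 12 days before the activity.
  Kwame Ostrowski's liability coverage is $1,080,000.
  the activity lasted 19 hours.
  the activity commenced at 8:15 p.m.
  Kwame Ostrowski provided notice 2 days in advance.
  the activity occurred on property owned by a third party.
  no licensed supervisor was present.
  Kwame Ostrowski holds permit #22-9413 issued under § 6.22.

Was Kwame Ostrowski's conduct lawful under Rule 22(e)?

No — unlawful.

(1) holds permit — met.
(A) supervisor present — not met.
(B) site inspected — not met.
(C) own property — not met.
(D) start within hours — not met.
(i): F OR F OR F OR F → false.
(ii) Schedule A material — satisfied.
(iii) coverage ≥ $1,000,000 — satisfied.
So (a) is not satisfied (F AND T AND T).
(b) ≥5 days' notice — fails.
(2): F OR F → false.
Overall: T AND F → false.
Exception (≤ 12 hrs duration) — not satisfied.
Result: main false OR exception false → false.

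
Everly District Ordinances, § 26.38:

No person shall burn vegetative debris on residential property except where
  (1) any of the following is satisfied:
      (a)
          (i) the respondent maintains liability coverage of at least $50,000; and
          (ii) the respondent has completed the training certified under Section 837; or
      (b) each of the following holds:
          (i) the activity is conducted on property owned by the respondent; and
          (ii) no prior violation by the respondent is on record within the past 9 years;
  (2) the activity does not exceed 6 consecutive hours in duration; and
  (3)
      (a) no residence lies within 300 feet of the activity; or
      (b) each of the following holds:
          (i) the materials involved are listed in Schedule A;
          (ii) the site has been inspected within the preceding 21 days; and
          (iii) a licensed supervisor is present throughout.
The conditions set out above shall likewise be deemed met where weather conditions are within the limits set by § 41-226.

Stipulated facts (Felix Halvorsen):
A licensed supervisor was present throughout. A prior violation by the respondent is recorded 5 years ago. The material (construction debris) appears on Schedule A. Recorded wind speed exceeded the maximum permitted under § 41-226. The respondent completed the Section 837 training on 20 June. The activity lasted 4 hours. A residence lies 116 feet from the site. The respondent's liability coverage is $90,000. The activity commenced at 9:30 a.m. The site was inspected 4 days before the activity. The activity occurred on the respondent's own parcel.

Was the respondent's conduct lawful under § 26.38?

Yes — lawful.

(i) coverage ≥ $50,000 — met.
(ii) training certified — holds.
So (a) is satisfied (T AND T).
(i) own property — holds.
(ii) no prior violation — fails.
(b): T AND F → false.
So (1) is satisfied (T OR F).
(2) ≤ 6 hrs duration — holds.
(a) no residence in 300 ft — not met.
(i) Schedule A material — holds.
(ii) site inspected — satisfied.
(iii) supervisor present — satisfied.
(b): T AND T AND T → true.
So (3) is satisfied (F OR T).
Overall = T AND T AND T = true.
Exception (weather ok) — not satisfied.
Result: main true OR exception false → true.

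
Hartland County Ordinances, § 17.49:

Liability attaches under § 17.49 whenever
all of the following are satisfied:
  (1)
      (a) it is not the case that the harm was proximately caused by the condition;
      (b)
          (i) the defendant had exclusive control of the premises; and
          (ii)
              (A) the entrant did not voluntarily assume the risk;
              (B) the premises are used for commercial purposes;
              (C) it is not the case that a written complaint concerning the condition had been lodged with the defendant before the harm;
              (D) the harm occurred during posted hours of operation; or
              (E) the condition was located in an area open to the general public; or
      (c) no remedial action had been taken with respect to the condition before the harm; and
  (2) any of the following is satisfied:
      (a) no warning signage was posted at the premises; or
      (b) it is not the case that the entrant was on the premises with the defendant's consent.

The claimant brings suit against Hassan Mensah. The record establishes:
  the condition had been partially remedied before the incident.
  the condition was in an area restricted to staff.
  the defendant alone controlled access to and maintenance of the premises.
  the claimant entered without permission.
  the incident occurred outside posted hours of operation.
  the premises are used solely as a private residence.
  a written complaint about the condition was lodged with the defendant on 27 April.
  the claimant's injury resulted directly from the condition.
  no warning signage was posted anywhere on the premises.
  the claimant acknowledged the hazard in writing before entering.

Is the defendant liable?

(a) not (proximate cause) — not satisfied.
(i) exclusive control — holds.
(A) no assumed risk — fails.
(B) commercial use — not met.
(C) not (complaint lodged) — not satisfied.
(D) during posted hours — not satisfied.
(E) public area — fails.
(ii) = F OR F OR F OR F OR F = false.
(b): T AND F → false.
(c) no remedial action — not met.
(1): F OR F OR F → false.
(a) no signage posted — met.
(b) not (consent to enter) — met.
(2) = T OR T = true.
Overall: F AND T → false.

No — not liable.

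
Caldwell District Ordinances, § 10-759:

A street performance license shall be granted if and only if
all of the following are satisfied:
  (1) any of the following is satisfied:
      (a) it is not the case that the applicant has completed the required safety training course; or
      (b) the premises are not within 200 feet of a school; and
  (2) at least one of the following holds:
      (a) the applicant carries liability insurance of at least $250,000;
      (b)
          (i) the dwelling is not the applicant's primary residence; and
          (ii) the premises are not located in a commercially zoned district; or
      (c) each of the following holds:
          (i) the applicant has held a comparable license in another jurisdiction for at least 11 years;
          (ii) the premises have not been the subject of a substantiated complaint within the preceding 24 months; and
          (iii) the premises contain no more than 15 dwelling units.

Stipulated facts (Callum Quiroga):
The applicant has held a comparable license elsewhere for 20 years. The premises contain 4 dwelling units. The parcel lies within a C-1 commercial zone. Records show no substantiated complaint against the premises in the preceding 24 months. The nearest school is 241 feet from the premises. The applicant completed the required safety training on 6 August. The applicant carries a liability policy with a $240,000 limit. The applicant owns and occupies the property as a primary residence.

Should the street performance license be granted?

Yes — granted.

(a) not (safety training) — not satisfied.
(b) ≥200 ft from school — satisfied.
(1) = F OR T = true.
(a) insurance ≥ $250,000 — fails.
(i) not (primary residence) — not met.
(ii) not (commercially zoned) — fails.
So (b) is not satisfied (F AND F).
(i) prior license ≥ 11 yr — met.
(ii) no complaint in 24 mo. — satisfied.
(iii) ≤ 15 units — met.
(c): T AND T AND T → true.
(2) = F OR F OR T = true.
So Overall is satisfied (T AND T).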